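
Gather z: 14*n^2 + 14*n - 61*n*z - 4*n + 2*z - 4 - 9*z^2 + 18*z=14*n^2 + 10*n - 9*z^2 + z*(20 - 61*n) - 4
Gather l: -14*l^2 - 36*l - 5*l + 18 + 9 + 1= -14*l^2 - 41*l + 28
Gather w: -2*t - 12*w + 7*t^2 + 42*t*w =7*t^2 - 2*t + w*(42*t - 12)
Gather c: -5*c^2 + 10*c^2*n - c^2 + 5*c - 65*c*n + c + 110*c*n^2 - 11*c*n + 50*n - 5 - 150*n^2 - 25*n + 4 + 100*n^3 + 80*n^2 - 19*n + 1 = c^2*(10*n - 6) + c*(110*n^2 - 76*n + 6) + 100*n^3 - 70*n^2 + 6*n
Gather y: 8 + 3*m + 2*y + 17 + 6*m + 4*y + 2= 9*m + 6*y + 27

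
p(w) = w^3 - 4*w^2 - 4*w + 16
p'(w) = 3*w^2 - 8*w - 4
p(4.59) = 10.07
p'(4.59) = 22.48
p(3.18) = -5.01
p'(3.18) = 0.90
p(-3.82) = -82.83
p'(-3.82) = 70.34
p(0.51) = 13.05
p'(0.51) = -7.30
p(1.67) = 2.82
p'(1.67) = -8.99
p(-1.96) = 0.94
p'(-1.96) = 23.20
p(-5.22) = -214.35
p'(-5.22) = 119.51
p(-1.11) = 14.14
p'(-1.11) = 8.58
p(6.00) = 64.00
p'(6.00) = 56.00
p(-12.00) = -2240.00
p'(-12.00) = 524.00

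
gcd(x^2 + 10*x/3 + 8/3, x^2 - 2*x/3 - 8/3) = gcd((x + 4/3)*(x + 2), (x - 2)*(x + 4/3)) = x + 4/3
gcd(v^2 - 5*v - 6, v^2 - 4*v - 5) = v + 1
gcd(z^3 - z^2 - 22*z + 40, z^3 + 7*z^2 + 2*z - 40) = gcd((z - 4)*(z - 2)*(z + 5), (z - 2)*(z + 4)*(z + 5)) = z^2 + 3*z - 10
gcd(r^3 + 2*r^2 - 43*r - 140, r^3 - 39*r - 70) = r^2 - 2*r - 35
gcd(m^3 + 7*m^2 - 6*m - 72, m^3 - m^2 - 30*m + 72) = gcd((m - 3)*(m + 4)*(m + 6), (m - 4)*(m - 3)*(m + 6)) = m^2 + 3*m - 18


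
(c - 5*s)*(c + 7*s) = c^2 + 2*c*s - 35*s^2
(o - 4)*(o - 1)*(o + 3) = o^3 - 2*o^2 - 11*o + 12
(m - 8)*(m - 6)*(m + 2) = m^3 - 12*m^2 + 20*m + 96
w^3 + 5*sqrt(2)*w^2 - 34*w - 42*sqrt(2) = (w - 3*sqrt(2))*(w + sqrt(2))*(w + 7*sqrt(2))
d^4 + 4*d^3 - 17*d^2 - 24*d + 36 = (d - 3)*(d - 1)*(d + 2)*(d + 6)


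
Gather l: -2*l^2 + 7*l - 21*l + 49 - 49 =-2*l^2 - 14*l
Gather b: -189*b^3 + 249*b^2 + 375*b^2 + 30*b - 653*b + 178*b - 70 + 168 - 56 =-189*b^3 + 624*b^2 - 445*b + 42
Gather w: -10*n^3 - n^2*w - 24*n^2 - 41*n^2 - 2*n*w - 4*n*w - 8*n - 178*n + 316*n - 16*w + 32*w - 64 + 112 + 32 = -10*n^3 - 65*n^2 + 130*n + w*(-n^2 - 6*n + 16) + 80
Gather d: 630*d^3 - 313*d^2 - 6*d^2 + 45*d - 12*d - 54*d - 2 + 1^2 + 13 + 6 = 630*d^3 - 319*d^2 - 21*d + 18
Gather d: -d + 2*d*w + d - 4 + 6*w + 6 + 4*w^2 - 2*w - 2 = 2*d*w + 4*w^2 + 4*w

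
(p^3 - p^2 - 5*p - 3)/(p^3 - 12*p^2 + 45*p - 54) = (p^2 + 2*p + 1)/(p^2 - 9*p + 18)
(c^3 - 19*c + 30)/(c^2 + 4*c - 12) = (c^2 + 2*c - 15)/(c + 6)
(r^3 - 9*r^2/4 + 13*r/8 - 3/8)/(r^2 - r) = r - 5/4 + 3/(8*r)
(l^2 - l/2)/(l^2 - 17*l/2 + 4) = l/(l - 8)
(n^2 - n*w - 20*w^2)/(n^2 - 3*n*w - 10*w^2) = (n + 4*w)/(n + 2*w)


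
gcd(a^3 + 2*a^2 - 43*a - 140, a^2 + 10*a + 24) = a + 4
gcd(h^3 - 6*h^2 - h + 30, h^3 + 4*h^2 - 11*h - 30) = h^2 - h - 6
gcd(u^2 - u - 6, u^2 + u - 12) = u - 3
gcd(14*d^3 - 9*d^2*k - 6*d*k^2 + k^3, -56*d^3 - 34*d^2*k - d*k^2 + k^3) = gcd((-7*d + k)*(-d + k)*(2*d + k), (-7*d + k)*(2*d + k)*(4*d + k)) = 14*d^2 + 5*d*k - k^2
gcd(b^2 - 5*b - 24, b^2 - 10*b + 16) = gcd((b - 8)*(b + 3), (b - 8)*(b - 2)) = b - 8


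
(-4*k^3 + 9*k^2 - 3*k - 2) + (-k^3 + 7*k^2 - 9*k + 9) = -5*k^3 + 16*k^2 - 12*k + 7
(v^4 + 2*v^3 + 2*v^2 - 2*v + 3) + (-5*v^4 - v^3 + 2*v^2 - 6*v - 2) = -4*v^4 + v^3 + 4*v^2 - 8*v + 1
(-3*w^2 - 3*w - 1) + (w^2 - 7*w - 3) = -2*w^2 - 10*w - 4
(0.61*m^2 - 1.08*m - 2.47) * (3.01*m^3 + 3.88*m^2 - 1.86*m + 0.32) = 1.8361*m^5 - 0.884*m^4 - 12.7597*m^3 - 7.3796*m^2 + 4.2486*m - 0.7904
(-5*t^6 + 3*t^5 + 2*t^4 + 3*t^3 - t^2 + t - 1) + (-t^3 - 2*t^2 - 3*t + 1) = -5*t^6 + 3*t^5 + 2*t^4 + 2*t^3 - 3*t^2 - 2*t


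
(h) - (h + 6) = -6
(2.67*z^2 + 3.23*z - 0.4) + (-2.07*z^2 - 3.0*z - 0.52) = 0.6*z^2 + 0.23*z - 0.92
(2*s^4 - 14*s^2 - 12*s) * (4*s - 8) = 8*s^5 - 16*s^4 - 56*s^3 + 64*s^2 + 96*s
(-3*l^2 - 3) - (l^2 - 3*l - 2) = -4*l^2 + 3*l - 1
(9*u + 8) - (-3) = 9*u + 11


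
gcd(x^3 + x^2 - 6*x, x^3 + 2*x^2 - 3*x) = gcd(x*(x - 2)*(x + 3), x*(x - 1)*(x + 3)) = x^2 + 3*x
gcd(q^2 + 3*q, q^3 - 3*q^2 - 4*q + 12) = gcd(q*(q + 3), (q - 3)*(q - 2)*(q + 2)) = 1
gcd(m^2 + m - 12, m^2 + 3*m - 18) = m - 3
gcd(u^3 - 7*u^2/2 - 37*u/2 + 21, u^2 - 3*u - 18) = u - 6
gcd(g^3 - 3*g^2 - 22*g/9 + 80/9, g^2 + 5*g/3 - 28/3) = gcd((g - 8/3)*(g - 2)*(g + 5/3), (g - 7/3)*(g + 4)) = 1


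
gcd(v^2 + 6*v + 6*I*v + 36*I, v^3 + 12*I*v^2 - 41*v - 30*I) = v + 6*I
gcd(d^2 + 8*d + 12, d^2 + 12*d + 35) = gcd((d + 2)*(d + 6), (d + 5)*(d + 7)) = 1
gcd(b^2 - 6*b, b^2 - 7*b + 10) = 1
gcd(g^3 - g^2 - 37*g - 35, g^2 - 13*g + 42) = g - 7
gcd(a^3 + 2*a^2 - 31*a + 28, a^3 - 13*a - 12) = a - 4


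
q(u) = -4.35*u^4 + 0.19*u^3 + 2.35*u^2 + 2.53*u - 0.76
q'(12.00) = -29926.19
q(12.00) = -89505.28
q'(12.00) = -29926.19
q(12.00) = -89505.28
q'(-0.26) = 1.65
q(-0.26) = -1.28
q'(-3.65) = 839.08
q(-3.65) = -760.00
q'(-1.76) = 90.88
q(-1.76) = -40.71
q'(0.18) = 3.29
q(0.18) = -0.23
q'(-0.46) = 2.18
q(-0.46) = -1.64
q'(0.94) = -7.00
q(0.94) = 0.46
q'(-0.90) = 11.45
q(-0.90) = -4.13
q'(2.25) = -182.21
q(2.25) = -92.49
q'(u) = -17.4*u^3 + 0.57*u^2 + 4.7*u + 2.53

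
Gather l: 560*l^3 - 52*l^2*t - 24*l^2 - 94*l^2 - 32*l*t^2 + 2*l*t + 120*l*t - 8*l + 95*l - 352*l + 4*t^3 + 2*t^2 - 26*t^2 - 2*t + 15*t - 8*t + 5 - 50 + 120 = 560*l^3 + l^2*(-52*t - 118) + l*(-32*t^2 + 122*t - 265) + 4*t^3 - 24*t^2 + 5*t + 75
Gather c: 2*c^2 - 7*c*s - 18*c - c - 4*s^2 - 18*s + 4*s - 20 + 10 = 2*c^2 + c*(-7*s - 19) - 4*s^2 - 14*s - 10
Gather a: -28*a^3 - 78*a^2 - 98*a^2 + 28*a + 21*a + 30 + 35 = -28*a^3 - 176*a^2 + 49*a + 65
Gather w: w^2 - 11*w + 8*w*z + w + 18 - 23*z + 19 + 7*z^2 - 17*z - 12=w^2 + w*(8*z - 10) + 7*z^2 - 40*z + 25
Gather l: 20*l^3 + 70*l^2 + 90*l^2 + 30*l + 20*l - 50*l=20*l^3 + 160*l^2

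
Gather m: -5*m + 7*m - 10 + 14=2*m + 4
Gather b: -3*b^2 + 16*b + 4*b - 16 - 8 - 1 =-3*b^2 + 20*b - 25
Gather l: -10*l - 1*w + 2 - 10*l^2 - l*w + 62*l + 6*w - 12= -10*l^2 + l*(52 - w) + 5*w - 10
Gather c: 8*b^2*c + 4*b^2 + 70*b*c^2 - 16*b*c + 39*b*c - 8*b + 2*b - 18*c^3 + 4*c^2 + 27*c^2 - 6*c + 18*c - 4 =4*b^2 - 6*b - 18*c^3 + c^2*(70*b + 31) + c*(8*b^2 + 23*b + 12) - 4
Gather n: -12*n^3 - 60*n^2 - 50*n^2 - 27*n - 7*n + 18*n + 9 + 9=-12*n^3 - 110*n^2 - 16*n + 18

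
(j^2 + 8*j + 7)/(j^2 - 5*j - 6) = (j + 7)/(j - 6)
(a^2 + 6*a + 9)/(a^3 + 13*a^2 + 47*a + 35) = (a^2 + 6*a + 9)/(a^3 + 13*a^2 + 47*a + 35)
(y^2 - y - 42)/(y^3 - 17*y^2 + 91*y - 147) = (y + 6)/(y^2 - 10*y + 21)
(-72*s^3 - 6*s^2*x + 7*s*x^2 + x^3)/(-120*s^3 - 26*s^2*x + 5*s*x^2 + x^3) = (-3*s + x)/(-5*s + x)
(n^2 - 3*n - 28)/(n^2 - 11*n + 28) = (n + 4)/(n - 4)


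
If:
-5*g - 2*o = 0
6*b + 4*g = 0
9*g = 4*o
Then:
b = 0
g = 0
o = 0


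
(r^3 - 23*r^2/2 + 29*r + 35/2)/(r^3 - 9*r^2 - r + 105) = (r + 1/2)/(r + 3)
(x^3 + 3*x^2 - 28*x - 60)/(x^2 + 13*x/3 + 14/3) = 3*(x^2 + x - 30)/(3*x + 7)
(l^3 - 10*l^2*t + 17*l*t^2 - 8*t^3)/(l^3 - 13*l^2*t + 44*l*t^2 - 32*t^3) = (-l + t)/(-l + 4*t)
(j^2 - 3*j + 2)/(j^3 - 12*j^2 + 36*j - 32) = (j - 1)/(j^2 - 10*j + 16)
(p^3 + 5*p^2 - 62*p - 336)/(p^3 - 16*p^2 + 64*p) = (p^2 + 13*p + 42)/(p*(p - 8))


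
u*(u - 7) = u^2 - 7*u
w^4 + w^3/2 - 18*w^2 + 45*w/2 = w*(w - 3)*(w - 3/2)*(w + 5)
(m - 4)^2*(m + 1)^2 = m^4 - 6*m^3 + m^2 + 24*m + 16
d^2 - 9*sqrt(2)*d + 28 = (d - 7*sqrt(2))*(d - 2*sqrt(2))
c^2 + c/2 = c*(c + 1/2)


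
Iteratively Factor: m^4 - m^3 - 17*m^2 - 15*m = (m + 1)*(m^3 - 2*m^2 - 15*m) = (m - 5)*(m + 1)*(m^2 + 3*m) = m*(m - 5)*(m + 1)*(m + 3)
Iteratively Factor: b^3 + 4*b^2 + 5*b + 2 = (b + 2)*(b^2 + 2*b + 1) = (b + 1)*(b + 2)*(b + 1)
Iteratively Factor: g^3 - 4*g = (g + 2)*(g^2 - 2*g) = g*(g + 2)*(g - 2)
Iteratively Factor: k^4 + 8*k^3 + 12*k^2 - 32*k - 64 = (k + 4)*(k^3 + 4*k^2 - 4*k - 16) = (k + 2)*(k + 4)*(k^2 + 2*k - 8) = (k + 2)*(k + 4)^2*(k - 2)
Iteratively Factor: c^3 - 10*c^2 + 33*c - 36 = (c - 3)*(c^2 - 7*c + 12) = (c - 3)^2*(c - 4)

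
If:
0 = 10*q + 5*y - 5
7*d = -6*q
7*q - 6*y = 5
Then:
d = -66/133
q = 11/19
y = -3/19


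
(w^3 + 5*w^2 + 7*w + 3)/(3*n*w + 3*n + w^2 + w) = (w^2 + 4*w + 3)/(3*n + w)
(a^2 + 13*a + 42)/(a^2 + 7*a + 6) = (a + 7)/(a + 1)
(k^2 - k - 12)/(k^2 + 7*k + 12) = (k - 4)/(k + 4)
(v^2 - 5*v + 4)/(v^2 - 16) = (v - 1)/(v + 4)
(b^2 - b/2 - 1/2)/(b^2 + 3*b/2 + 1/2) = (b - 1)/(b + 1)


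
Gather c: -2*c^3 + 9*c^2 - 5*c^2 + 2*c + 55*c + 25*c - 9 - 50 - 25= -2*c^3 + 4*c^2 + 82*c - 84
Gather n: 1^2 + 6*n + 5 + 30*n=36*n + 6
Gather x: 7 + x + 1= x + 8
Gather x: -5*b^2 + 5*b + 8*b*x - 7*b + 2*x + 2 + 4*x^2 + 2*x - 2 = -5*b^2 - 2*b + 4*x^2 + x*(8*b + 4)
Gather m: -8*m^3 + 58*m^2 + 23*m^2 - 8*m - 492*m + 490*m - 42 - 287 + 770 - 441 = -8*m^3 + 81*m^2 - 10*m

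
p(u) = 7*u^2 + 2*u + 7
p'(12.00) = 170.00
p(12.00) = 1039.00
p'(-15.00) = -208.00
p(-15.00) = 1552.00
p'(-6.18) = -84.52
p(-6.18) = 261.99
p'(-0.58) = -6.12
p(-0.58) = 8.19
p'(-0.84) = -9.76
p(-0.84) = 10.26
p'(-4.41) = -59.74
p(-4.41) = 134.32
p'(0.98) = 15.72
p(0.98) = 15.68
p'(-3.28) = -43.92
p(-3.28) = 75.75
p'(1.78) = 26.92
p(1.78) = 32.74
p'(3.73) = 54.22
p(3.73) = 111.85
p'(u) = 14*u + 2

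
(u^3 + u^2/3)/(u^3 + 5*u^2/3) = (3*u + 1)/(3*u + 5)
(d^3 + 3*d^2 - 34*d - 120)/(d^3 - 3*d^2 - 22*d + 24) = (d + 5)/(d - 1)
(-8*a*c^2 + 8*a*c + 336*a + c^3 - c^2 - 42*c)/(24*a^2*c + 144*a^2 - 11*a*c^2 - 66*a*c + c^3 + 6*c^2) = (7 - c)/(3*a - c)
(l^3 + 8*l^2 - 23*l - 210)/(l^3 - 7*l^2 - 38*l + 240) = (l + 7)/(l - 8)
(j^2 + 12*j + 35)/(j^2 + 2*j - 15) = (j + 7)/(j - 3)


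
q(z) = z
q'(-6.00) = 1.00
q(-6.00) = -6.00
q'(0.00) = 1.00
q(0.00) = 0.00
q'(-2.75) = 1.00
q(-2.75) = -2.75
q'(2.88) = 1.00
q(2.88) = 2.88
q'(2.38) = 1.00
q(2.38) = 2.38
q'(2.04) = 1.00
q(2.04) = 2.04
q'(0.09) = 1.00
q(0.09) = 0.09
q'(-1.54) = 1.00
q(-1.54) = -1.54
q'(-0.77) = 1.00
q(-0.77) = -0.77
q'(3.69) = 1.00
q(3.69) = 3.69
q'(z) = 1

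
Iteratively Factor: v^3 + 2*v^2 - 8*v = (v + 4)*(v^2 - 2*v) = v*(v + 4)*(v - 2)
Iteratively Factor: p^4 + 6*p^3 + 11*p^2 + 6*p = (p + 3)*(p^3 + 3*p^2 + 2*p) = (p + 2)*(p + 3)*(p^2 + p) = (p + 1)*(p + 2)*(p + 3)*(p)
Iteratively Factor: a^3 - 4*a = (a + 2)*(a^2 - 2*a) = a*(a + 2)*(a - 2)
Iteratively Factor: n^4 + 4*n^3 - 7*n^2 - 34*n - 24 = (n - 3)*(n^3 + 7*n^2 + 14*n + 8) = (n - 3)*(n + 2)*(n^2 + 5*n + 4) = (n - 3)*(n + 1)*(n + 2)*(n + 4)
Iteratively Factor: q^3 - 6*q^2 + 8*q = (q - 4)*(q^2 - 2*q) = (q - 4)*(q - 2)*(q)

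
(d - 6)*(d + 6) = d^2 - 36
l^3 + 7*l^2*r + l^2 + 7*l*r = l*(l + 1)*(l + 7*r)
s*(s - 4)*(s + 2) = s^3 - 2*s^2 - 8*s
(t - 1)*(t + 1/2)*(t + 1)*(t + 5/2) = t^4 + 3*t^3 + t^2/4 - 3*t - 5/4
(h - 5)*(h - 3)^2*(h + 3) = h^4 - 8*h^3 + 6*h^2 + 72*h - 135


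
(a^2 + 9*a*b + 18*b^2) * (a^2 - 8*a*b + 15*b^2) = a^4 + a^3*b - 39*a^2*b^2 - 9*a*b^3 + 270*b^4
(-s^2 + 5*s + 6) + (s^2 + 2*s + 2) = 7*s + 8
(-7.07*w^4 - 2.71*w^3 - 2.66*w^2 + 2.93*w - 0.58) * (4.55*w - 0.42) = -32.1685*w^5 - 9.3611*w^4 - 10.9648*w^3 + 14.4487*w^2 - 3.8696*w + 0.2436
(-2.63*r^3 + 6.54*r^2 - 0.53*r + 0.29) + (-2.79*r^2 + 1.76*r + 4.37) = -2.63*r^3 + 3.75*r^2 + 1.23*r + 4.66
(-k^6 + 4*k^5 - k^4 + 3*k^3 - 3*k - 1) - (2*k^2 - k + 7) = -k^6 + 4*k^5 - k^4 + 3*k^3 - 2*k^2 - 2*k - 8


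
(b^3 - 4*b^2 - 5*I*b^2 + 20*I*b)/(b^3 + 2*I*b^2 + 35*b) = (b - 4)/(b + 7*I)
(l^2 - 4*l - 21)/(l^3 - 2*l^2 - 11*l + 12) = (l - 7)/(l^2 - 5*l + 4)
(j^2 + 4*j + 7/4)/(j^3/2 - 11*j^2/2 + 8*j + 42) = (4*j^2 + 16*j + 7)/(2*(j^3 - 11*j^2 + 16*j + 84))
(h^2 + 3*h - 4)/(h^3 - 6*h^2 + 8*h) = (h^2 + 3*h - 4)/(h*(h^2 - 6*h + 8))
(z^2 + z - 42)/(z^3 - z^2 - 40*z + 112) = (z - 6)/(z^2 - 8*z + 16)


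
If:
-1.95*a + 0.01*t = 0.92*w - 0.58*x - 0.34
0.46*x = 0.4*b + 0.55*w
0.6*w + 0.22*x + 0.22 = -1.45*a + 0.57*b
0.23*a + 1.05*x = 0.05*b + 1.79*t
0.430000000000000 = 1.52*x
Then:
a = 0.58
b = 1.26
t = 0.21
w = -0.68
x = 0.28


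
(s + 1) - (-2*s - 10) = 3*s + 11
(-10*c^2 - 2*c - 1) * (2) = -20*c^2 - 4*c - 2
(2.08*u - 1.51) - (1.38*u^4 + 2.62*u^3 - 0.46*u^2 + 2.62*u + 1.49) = -1.38*u^4 - 2.62*u^3 + 0.46*u^2 - 0.54*u - 3.0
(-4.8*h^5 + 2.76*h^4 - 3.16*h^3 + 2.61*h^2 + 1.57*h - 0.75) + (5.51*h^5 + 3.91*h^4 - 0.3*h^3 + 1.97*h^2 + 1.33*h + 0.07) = 0.71*h^5 + 6.67*h^4 - 3.46*h^3 + 4.58*h^2 + 2.9*h - 0.68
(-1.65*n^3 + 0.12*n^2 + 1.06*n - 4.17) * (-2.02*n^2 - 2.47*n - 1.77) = 3.333*n^5 + 3.8331*n^4 + 0.4829*n^3 + 5.5928*n^2 + 8.4237*n + 7.3809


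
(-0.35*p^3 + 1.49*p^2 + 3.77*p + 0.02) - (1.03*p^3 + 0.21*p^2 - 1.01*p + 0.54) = -1.38*p^3 + 1.28*p^2 + 4.78*p - 0.52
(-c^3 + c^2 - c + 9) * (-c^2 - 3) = c^5 - c^4 + 4*c^3 - 12*c^2 + 3*c - 27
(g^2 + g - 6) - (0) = g^2 + g - 6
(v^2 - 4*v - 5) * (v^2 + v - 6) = v^4 - 3*v^3 - 15*v^2 + 19*v + 30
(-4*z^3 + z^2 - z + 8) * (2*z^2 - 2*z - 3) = -8*z^5 + 10*z^4 + 8*z^3 + 15*z^2 - 13*z - 24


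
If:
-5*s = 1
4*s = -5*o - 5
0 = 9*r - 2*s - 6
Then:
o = -21/25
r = 28/45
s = -1/5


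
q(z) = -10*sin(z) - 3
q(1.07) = -11.77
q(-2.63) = 1.90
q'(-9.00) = 9.11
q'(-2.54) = 8.24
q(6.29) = -3.07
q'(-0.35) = -9.39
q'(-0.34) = -9.43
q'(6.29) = -10.00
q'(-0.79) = -7.04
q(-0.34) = 0.33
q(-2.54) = 2.66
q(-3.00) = -1.59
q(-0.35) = 0.43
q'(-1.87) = 2.95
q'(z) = -10*cos(z)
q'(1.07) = -4.80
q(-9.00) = 1.12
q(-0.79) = 4.10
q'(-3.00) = 9.90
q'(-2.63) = 8.72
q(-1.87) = 6.56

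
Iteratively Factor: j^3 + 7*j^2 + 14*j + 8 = (j + 2)*(j^2 + 5*j + 4) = (j + 2)*(j + 4)*(j + 1)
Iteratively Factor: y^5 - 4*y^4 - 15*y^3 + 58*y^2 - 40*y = (y - 1)*(y^4 - 3*y^3 - 18*y^2 + 40*y) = (y - 5)*(y - 1)*(y^3 + 2*y^2 - 8*y) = (y - 5)*(y - 2)*(y - 1)*(y^2 + 4*y) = y*(y - 5)*(y - 2)*(y - 1)*(y + 4)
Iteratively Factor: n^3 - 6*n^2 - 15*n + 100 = (n + 4)*(n^2 - 10*n + 25) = (n - 5)*(n + 4)*(n - 5)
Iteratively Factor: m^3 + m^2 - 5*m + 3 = (m - 1)*(m^2 + 2*m - 3) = (m - 1)^2*(m + 3)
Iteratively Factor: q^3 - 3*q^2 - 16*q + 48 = (q - 4)*(q^2 + q - 12) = (q - 4)*(q + 4)*(q - 3)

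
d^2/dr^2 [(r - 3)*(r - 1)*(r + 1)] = 6*r - 6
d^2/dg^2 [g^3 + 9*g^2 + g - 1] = 6*g + 18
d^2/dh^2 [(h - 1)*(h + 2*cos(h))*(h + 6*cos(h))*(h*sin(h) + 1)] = -h^4*sin(h) + h^3*sin(h) - 16*h^3*sin(2*h) + 8*h^3*cos(h) + 9*h^2*sin(h) + 16*h^2*sin(2*h) - 27*h^2*sin(3*h) - 14*h^2*cos(h) + 48*h^2*cos(2*h) - 35*h*sin(h) + 24*h*sin(2*h) + 27*h*sin(3*h) + 20*h*cos(h) - 56*h*cos(2*h) + 36*h*cos(3*h) + 6*h + 22*sin(h) - 32*sin(2*h) + 6*sin(3*h) + 10*cos(h) + 24*cos(2*h) - 18*cos(3*h) - 2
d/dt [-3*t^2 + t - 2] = 1 - 6*t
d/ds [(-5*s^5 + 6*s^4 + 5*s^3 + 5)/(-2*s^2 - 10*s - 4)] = (15*s^6 + 88*s^5 - 45*s^4 - 98*s^3 - 30*s^2 + 10*s + 25)/(2*(s^4 + 10*s^3 + 29*s^2 + 20*s + 4))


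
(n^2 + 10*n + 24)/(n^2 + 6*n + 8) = (n + 6)/(n + 2)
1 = 1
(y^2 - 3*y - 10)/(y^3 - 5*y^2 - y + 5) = (y + 2)/(y^2 - 1)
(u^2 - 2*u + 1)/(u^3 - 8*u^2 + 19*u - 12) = (u - 1)/(u^2 - 7*u + 12)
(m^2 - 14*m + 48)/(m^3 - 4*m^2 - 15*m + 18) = (m - 8)/(m^2 + 2*m - 3)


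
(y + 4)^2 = y^2 + 8*y + 16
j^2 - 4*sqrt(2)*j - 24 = (j - 6*sqrt(2))*(j + 2*sqrt(2))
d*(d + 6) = d^2 + 6*d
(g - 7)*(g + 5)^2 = g^3 + 3*g^2 - 45*g - 175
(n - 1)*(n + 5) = n^2 + 4*n - 5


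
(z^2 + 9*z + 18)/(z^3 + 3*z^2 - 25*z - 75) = (z + 6)/(z^2 - 25)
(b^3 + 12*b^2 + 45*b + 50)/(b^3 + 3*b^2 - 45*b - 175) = (b + 2)/(b - 7)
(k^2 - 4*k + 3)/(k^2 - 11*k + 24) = (k - 1)/(k - 8)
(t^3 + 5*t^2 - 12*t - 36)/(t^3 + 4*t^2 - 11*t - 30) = (t + 6)/(t + 5)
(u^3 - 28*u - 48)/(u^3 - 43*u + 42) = (u^3 - 28*u - 48)/(u^3 - 43*u + 42)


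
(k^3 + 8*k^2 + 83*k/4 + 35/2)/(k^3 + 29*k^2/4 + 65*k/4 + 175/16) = 4*(k + 2)/(4*k + 5)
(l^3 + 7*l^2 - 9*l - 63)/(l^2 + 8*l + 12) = (l^3 + 7*l^2 - 9*l - 63)/(l^2 + 8*l + 12)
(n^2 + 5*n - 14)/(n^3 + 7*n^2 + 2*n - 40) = (n + 7)/(n^2 + 9*n + 20)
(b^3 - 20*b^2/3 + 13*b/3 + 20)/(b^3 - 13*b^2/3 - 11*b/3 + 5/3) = (3*b^2 - 5*b - 12)/(3*b^2 + 2*b - 1)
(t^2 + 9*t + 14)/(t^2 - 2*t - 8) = (t + 7)/(t - 4)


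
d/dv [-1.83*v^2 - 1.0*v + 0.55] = -3.66*v - 1.0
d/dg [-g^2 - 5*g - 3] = -2*g - 5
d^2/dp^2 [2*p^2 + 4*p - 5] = 4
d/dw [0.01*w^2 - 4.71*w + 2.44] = 0.02*w - 4.71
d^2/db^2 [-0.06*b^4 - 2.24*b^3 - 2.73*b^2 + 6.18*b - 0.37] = -0.72*b^2 - 13.44*b - 5.46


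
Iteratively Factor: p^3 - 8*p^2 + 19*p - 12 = (p - 1)*(p^2 - 7*p + 12) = (p - 3)*(p - 1)*(p - 4)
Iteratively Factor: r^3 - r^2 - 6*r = (r - 3)*(r^2 + 2*r) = r*(r - 3)*(r + 2)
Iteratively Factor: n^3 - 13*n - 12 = (n + 3)*(n^2 - 3*n - 4) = (n + 1)*(n + 3)*(n - 4)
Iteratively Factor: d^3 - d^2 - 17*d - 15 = (d + 3)*(d^2 - 4*d - 5) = (d + 1)*(d + 3)*(d - 5)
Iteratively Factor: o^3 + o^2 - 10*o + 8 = (o + 4)*(o^2 - 3*o + 2) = (o - 1)*(o + 4)*(o - 2)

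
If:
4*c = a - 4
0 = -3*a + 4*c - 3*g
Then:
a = -3*g/2 - 2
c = -3*g/8 - 3/2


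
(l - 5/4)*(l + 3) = l^2 + 7*l/4 - 15/4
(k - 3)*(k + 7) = k^2 + 4*k - 21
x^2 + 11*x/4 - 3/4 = (x - 1/4)*(x + 3)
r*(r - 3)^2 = r^3 - 6*r^2 + 9*r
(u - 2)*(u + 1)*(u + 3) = u^3 + 2*u^2 - 5*u - 6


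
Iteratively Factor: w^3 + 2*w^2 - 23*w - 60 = (w + 3)*(w^2 - w - 20) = (w + 3)*(w + 4)*(w - 5)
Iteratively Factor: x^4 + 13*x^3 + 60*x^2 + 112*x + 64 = (x + 4)*(x^3 + 9*x^2 + 24*x + 16) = (x + 4)^2*(x^2 + 5*x + 4) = (x + 4)^3*(x + 1)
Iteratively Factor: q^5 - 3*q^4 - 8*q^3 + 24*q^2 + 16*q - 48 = (q - 3)*(q^4 - 8*q^2 + 16) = (q - 3)*(q + 2)*(q^3 - 2*q^2 - 4*q + 8) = (q - 3)*(q + 2)^2*(q^2 - 4*q + 4) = (q - 3)*(q - 2)*(q + 2)^2*(q - 2)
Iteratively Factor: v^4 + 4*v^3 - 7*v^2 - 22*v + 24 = (v - 2)*(v^3 + 6*v^2 + 5*v - 12) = (v - 2)*(v + 4)*(v^2 + 2*v - 3) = (v - 2)*(v - 1)*(v + 4)*(v + 3)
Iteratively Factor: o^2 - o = (o)*(o - 1)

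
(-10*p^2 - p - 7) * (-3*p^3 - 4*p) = 30*p^5 + 3*p^4 + 61*p^3 + 4*p^2 + 28*p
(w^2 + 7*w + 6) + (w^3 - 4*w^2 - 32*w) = w^3 - 3*w^2 - 25*w + 6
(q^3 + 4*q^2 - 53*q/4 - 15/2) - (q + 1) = q^3 + 4*q^2 - 57*q/4 - 17/2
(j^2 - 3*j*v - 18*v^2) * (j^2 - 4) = j^4 - 3*j^3*v - 18*j^2*v^2 - 4*j^2 + 12*j*v + 72*v^2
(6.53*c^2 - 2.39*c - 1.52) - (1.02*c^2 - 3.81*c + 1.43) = 5.51*c^2 + 1.42*c - 2.95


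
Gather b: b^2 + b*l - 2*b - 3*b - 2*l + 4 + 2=b^2 + b*(l - 5) - 2*l + 6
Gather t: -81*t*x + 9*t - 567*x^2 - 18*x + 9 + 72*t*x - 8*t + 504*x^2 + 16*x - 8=t*(1 - 9*x) - 63*x^2 - 2*x + 1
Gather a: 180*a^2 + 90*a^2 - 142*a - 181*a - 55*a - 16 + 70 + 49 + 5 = 270*a^2 - 378*a + 108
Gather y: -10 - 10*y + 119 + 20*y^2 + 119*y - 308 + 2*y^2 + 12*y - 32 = 22*y^2 + 121*y - 231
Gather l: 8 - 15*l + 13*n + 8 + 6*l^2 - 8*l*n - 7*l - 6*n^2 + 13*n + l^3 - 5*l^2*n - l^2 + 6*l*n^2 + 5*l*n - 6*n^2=l^3 + l^2*(5 - 5*n) + l*(6*n^2 - 3*n - 22) - 12*n^2 + 26*n + 16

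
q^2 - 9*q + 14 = (q - 7)*(q - 2)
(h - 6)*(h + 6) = h^2 - 36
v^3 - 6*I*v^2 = v^2*(v - 6*I)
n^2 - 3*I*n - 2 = (n - 2*I)*(n - I)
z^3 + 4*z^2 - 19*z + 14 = (z - 2)*(z - 1)*(z + 7)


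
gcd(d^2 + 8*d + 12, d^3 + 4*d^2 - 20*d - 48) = d^2 + 8*d + 12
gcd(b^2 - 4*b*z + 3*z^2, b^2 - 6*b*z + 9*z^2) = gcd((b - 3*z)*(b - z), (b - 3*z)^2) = -b + 3*z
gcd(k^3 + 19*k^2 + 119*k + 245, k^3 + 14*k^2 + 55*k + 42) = k + 7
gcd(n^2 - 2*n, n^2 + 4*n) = n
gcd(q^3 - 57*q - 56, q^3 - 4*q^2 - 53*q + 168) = q^2 - q - 56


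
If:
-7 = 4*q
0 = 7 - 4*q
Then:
No Solution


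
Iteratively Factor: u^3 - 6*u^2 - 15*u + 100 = (u + 4)*(u^2 - 10*u + 25) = (u - 5)*(u + 4)*(u - 5)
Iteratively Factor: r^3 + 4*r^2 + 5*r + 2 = (r + 1)*(r^2 + 3*r + 2) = (r + 1)^2*(r + 2)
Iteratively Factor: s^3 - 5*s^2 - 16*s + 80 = (s - 4)*(s^2 - s - 20) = (s - 4)*(s + 4)*(s - 5)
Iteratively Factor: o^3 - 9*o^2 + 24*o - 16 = (o - 4)*(o^2 - 5*o + 4) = (o - 4)^2*(o - 1)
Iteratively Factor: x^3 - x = (x)*(x^2 - 1) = x*(x + 1)*(x - 1)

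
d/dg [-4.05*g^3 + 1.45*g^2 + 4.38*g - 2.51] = -12.15*g^2 + 2.9*g + 4.38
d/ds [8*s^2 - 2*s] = 16*s - 2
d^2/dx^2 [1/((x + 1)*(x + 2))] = 2*((x + 1)^2 + (x + 1)*(x + 2) + (x + 2)^2)/((x + 1)^3*(x + 2)^3)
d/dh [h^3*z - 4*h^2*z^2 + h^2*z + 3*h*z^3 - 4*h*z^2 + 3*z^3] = z*(3*h^2 - 8*h*z + 2*h + 3*z^2 - 4*z)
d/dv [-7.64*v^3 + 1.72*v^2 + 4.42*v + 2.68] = -22.92*v^2 + 3.44*v + 4.42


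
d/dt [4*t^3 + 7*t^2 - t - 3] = 12*t^2 + 14*t - 1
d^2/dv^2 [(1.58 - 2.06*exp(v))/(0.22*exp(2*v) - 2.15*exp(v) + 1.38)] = (-0.099704*exp(4*v) - 0.668491999999999*exp(3*v) + 1.510476*exp(2*v) - 0.727221999999998*exp(v) + 0.764796)*exp(v)/(0.010648*exp(6*v) - 0.31218*exp(5*v) + 3.251226*exp(4*v) - 13.854815*exp(3*v) + 20.394054*exp(2*v) - 12.28338*exp(v) + 2.628072)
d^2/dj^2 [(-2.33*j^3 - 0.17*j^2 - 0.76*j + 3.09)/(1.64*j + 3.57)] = (-12.533536*j^3 - 81.850104*j^2 - 178.173702*j + 21.187758)/(4.410944*j^3 + 28.805616*j^2 + 62.704908*j + 45.499293)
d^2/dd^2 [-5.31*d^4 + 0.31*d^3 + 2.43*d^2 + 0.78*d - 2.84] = -63.72*d^2 + 1.86*d + 4.86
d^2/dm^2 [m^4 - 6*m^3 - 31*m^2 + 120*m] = 12*m^2 - 36*m - 62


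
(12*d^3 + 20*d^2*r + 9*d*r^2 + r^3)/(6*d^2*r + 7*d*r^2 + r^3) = (2*d + r)/r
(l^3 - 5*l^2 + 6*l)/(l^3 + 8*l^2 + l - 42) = l*(l - 3)/(l^2 + 10*l + 21)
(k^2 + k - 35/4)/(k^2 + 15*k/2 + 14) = (k - 5/2)/(k + 4)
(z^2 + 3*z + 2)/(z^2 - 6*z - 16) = (z + 1)/(z - 8)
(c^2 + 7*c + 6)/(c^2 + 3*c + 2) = (c + 6)/(c + 2)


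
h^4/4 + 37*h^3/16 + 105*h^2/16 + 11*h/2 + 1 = (h/4 + 1)*(h + 1/4)*(h + 1)*(h + 4)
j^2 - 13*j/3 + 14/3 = (j - 7/3)*(j - 2)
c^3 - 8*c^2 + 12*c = c*(c - 6)*(c - 2)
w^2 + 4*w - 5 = (w - 1)*(w + 5)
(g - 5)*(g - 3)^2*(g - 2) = g^4 - 13*g^3 + 61*g^2 - 123*g + 90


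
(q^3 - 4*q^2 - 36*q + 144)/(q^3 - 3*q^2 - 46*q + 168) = (q + 6)/(q + 7)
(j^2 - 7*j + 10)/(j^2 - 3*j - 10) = (j - 2)/(j + 2)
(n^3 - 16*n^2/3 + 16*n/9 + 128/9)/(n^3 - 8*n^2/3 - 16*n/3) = (n - 8/3)/n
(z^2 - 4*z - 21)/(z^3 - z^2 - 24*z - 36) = (z - 7)/(z^2 - 4*z - 12)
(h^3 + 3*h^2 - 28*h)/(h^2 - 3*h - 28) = h*(-h^2 - 3*h + 28)/(-h^2 + 3*h + 28)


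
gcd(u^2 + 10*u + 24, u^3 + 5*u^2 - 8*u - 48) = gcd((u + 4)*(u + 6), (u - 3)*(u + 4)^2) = u + 4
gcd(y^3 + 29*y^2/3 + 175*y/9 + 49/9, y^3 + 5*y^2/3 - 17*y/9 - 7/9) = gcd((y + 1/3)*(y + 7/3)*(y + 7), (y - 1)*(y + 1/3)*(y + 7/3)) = y^2 + 8*y/3 + 7/9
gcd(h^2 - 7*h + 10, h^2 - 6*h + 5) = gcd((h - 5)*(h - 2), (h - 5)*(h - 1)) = h - 5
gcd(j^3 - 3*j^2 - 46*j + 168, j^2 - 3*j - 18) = j - 6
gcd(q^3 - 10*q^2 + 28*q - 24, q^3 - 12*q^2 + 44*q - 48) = q^2 - 8*q + 12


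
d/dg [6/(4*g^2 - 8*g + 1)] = 48*(1 - g)/(4*g^2 - 8*g + 1)^2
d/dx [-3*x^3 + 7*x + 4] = 7 - 9*x^2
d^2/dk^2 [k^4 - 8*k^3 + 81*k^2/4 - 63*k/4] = 12*k^2 - 48*k + 81/2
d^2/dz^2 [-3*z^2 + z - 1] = -6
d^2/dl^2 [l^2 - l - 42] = 2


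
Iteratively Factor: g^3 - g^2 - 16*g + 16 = (g + 4)*(g^2 - 5*g + 4) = (g - 4)*(g + 4)*(g - 1)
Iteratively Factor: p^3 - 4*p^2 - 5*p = (p)*(p^2 - 4*p - 5) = p*(p - 5)*(p + 1)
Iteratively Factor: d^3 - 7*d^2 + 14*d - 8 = (d - 1)*(d^2 - 6*d + 8) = (d - 2)*(d - 1)*(d - 4)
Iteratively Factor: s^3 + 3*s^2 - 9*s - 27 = (s - 3)*(s^2 + 6*s + 9) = (s - 3)*(s + 3)*(s + 3)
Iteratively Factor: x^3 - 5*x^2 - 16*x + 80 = (x - 5)*(x^2 - 16) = (x - 5)*(x - 4)*(x + 4)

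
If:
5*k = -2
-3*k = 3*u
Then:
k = -2/5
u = 2/5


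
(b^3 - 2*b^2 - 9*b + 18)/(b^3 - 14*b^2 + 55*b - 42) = (b^3 - 2*b^2 - 9*b + 18)/(b^3 - 14*b^2 + 55*b - 42)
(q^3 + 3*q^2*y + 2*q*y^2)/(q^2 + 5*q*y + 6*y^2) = q*(q + y)/(q + 3*y)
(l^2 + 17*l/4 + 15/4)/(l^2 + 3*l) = (l + 5/4)/l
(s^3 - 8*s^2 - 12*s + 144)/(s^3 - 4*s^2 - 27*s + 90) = (s^2 - 2*s - 24)/(s^2 + 2*s - 15)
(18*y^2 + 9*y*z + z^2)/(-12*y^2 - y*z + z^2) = (-6*y - z)/(4*y - z)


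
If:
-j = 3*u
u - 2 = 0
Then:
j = -6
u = 2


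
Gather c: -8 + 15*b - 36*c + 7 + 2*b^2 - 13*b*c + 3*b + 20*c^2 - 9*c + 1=2*b^2 + 18*b + 20*c^2 + c*(-13*b - 45)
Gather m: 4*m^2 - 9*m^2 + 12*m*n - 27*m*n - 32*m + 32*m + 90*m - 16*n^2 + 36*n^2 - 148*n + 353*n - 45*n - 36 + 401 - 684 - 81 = -5*m^2 + m*(90 - 15*n) + 20*n^2 + 160*n - 400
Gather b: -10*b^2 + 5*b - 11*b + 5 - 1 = -10*b^2 - 6*b + 4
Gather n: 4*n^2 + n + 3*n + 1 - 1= 4*n^2 + 4*n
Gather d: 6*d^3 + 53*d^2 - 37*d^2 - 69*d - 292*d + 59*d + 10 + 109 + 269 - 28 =6*d^3 + 16*d^2 - 302*d + 360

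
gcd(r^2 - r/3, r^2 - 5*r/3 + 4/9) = r - 1/3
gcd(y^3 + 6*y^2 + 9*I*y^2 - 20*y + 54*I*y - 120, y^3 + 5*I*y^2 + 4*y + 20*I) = y + 5*I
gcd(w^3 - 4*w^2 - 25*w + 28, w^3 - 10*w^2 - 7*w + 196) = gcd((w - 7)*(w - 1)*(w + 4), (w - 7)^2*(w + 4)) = w^2 - 3*w - 28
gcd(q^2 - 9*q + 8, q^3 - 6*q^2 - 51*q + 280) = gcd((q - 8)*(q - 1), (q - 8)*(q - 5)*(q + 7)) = q - 8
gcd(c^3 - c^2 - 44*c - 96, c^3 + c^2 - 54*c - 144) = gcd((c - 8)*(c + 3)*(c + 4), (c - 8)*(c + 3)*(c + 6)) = c^2 - 5*c - 24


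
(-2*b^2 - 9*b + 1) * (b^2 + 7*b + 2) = -2*b^4 - 23*b^3 - 66*b^2 - 11*b + 2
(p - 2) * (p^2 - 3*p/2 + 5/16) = p^3 - 7*p^2/2 + 53*p/16 - 5/8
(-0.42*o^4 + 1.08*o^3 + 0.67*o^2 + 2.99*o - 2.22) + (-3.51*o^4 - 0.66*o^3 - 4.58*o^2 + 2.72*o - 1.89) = -3.93*o^4 + 0.42*o^3 - 3.91*o^2 + 5.71*o - 4.11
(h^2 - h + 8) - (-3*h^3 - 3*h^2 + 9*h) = 3*h^3 + 4*h^2 - 10*h + 8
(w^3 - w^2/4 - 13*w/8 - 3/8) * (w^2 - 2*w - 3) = w^5 - 9*w^4/4 - 33*w^3/8 + 29*w^2/8 + 45*w/8 + 9/8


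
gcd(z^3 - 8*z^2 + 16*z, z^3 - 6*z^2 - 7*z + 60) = z - 4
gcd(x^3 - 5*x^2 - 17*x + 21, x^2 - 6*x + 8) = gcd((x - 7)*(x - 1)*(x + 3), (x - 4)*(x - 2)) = 1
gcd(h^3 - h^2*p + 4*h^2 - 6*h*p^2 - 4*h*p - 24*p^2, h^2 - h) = 1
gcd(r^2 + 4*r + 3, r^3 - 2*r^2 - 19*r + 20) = 1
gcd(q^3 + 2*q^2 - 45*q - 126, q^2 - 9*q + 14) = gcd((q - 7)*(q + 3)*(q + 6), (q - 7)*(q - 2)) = q - 7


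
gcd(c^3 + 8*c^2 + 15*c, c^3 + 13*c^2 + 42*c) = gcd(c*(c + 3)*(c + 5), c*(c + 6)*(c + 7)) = c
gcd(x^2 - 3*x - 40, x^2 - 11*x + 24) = x - 8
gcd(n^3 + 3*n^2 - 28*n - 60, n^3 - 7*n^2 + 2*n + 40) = n^2 - 3*n - 10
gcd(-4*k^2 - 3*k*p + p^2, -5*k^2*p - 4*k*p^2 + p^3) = k + p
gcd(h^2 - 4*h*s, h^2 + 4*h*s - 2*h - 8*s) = 1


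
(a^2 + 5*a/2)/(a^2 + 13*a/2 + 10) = a/(a + 4)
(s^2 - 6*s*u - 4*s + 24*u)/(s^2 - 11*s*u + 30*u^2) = (s - 4)/(s - 5*u)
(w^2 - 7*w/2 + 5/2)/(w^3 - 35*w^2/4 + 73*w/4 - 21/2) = 2*(2*w - 5)/(4*w^2 - 31*w + 42)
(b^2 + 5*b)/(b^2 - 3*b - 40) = b/(b - 8)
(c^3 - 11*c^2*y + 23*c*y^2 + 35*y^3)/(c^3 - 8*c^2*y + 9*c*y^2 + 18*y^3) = (c^2 - 12*c*y + 35*y^2)/(c^2 - 9*c*y + 18*y^2)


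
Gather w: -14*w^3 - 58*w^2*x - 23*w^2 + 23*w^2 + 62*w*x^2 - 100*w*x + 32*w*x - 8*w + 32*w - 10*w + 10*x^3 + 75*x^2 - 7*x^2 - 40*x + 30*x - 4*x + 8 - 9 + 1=-14*w^3 - 58*w^2*x + w*(62*x^2 - 68*x + 14) + 10*x^3 + 68*x^2 - 14*x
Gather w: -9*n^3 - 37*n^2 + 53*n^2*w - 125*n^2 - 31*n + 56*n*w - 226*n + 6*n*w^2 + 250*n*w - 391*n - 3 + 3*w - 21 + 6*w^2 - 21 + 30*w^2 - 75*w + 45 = -9*n^3 - 162*n^2 - 648*n + w^2*(6*n + 36) + w*(53*n^2 + 306*n - 72)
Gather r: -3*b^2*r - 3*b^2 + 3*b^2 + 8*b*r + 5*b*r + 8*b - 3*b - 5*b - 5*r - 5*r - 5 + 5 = r*(-3*b^2 + 13*b - 10)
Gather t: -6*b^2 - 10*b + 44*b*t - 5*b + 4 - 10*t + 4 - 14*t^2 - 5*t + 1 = -6*b^2 - 15*b - 14*t^2 + t*(44*b - 15) + 9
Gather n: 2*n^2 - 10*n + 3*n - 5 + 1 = 2*n^2 - 7*n - 4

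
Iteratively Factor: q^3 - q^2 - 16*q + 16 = (q - 4)*(q^2 + 3*q - 4) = (q - 4)*(q - 1)*(q + 4)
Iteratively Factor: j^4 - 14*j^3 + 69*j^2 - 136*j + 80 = (j - 1)*(j^3 - 13*j^2 + 56*j - 80) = (j - 4)*(j - 1)*(j^2 - 9*j + 20) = (j - 5)*(j - 4)*(j - 1)*(j - 4)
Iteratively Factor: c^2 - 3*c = (c - 3)*(c)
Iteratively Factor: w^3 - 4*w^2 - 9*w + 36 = (w + 3)*(w^2 - 7*w + 12) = (w - 4)*(w + 3)*(w - 3)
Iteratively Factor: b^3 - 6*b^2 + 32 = (b - 4)*(b^2 - 2*b - 8) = (b - 4)*(b + 2)*(b - 4)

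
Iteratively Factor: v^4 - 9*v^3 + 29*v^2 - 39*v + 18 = (v - 1)*(v^3 - 8*v^2 + 21*v - 18) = (v - 2)*(v - 1)*(v^2 - 6*v + 9) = (v - 3)*(v - 2)*(v - 1)*(v - 3)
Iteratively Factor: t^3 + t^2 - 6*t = (t)*(t^2 + t - 6) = t*(t - 2)*(t + 3)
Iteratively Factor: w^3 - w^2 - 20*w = (w + 4)*(w^2 - 5*w) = (w - 5)*(w + 4)*(w)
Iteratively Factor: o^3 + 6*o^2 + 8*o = (o + 4)*(o^2 + 2*o) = (o + 2)*(o + 4)*(o)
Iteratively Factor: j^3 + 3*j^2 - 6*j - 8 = (j - 2)*(j^2 + 5*j + 4) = (j - 2)*(j + 4)*(j + 1)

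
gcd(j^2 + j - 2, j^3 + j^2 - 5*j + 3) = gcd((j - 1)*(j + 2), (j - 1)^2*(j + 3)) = j - 1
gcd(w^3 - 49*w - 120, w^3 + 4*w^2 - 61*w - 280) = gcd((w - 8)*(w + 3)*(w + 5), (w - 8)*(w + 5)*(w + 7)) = w^2 - 3*w - 40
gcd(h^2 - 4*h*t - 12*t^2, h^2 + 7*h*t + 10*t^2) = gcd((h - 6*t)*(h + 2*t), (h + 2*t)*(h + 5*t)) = h + 2*t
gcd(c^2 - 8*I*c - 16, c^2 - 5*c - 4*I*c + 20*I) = c - 4*I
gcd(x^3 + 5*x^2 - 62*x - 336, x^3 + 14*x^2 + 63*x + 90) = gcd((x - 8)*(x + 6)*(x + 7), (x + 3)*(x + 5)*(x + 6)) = x + 6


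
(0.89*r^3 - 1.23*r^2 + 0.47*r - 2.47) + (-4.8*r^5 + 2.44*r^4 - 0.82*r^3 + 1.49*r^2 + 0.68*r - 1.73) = -4.8*r^5 + 2.44*r^4 + 0.0700000000000001*r^3 + 0.26*r^2 + 1.15*r - 4.2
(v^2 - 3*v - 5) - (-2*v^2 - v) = 3*v^2 - 2*v - 5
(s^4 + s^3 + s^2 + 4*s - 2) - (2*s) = s^4 + s^3 + s^2 + 2*s - 2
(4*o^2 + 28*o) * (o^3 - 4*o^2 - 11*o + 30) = 4*o^5 + 12*o^4 - 156*o^3 - 188*o^2 + 840*o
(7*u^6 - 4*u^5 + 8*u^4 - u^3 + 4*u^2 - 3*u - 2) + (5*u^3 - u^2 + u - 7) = 7*u^6 - 4*u^5 + 8*u^4 + 4*u^3 + 3*u^2 - 2*u - 9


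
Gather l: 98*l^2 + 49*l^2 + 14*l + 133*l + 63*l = 147*l^2 + 210*l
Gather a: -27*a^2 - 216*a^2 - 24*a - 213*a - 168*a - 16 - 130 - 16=-243*a^2 - 405*a - 162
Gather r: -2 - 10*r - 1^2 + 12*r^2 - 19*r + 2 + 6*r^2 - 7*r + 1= 18*r^2 - 36*r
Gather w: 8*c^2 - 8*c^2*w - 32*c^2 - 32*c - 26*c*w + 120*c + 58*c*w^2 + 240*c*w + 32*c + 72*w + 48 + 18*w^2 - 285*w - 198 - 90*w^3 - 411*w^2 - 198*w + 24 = -24*c^2 + 120*c - 90*w^3 + w^2*(58*c - 393) + w*(-8*c^2 + 214*c - 411) - 126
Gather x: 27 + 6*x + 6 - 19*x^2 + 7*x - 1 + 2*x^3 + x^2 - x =2*x^3 - 18*x^2 + 12*x + 32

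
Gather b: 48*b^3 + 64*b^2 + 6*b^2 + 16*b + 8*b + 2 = 48*b^3 + 70*b^2 + 24*b + 2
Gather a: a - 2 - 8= a - 10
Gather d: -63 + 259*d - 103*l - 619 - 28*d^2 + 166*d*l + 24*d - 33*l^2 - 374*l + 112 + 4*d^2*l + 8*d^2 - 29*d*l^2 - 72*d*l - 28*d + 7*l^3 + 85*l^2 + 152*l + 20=d^2*(4*l - 20) + d*(-29*l^2 + 94*l + 255) + 7*l^3 + 52*l^2 - 325*l - 550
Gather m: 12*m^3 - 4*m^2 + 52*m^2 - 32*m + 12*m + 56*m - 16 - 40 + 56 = 12*m^3 + 48*m^2 + 36*m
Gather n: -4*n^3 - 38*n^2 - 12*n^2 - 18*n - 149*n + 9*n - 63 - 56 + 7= -4*n^3 - 50*n^2 - 158*n - 112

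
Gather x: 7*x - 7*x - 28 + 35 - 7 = 0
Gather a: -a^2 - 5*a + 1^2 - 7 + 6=-a^2 - 5*a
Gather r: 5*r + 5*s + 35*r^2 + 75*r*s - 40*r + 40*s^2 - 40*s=35*r^2 + r*(75*s - 35) + 40*s^2 - 35*s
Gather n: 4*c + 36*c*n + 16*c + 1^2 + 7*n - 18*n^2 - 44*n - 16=20*c - 18*n^2 + n*(36*c - 37) - 15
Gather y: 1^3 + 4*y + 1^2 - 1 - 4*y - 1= 0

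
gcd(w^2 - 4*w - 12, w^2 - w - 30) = w - 6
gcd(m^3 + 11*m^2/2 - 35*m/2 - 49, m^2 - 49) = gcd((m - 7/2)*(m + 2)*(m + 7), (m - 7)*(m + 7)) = m + 7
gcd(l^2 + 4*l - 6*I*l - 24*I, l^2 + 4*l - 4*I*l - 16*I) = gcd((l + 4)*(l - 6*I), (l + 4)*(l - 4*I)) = l + 4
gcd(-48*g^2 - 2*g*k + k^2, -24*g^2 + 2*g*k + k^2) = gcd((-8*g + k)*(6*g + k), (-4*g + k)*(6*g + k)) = 6*g + k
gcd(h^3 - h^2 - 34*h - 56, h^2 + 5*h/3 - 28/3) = h + 4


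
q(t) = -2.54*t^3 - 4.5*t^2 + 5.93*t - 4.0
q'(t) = -7.62*t^2 - 9.0*t + 5.93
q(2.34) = -47.31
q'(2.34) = -56.85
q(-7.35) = 717.86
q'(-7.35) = -339.57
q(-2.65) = -4.05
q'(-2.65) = -23.73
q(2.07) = -33.54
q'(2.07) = -45.35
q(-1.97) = -13.73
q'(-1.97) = -5.91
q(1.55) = -15.08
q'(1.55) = -26.33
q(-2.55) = -6.27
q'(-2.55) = -20.67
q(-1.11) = -12.65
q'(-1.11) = 6.53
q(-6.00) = 347.06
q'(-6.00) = -214.39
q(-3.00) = 6.29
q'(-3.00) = -35.65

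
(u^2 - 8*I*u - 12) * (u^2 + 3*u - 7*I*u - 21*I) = u^4 + 3*u^3 - 15*I*u^3 - 68*u^2 - 45*I*u^2 - 204*u + 84*I*u + 252*I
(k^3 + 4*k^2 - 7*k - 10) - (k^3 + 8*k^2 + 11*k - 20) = -4*k^2 - 18*k + 10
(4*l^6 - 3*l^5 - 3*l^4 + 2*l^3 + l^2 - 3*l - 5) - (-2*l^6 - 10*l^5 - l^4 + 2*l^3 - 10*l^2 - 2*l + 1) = 6*l^6 + 7*l^5 - 2*l^4 + 11*l^2 - l - 6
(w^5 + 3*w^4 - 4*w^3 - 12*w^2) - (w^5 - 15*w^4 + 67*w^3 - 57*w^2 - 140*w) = 18*w^4 - 71*w^3 + 45*w^2 + 140*w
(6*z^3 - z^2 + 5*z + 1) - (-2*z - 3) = 6*z^3 - z^2 + 7*z + 4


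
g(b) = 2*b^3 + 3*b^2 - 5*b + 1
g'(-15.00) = 1255.00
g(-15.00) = -5999.00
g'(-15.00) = 1255.00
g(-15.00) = -5999.00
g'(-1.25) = -3.12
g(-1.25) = 8.03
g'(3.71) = 99.84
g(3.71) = 125.87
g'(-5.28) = 130.59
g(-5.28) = -183.36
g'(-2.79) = 24.96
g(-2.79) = -5.13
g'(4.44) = 139.92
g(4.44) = 213.00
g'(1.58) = 19.46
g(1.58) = 8.48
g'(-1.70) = 2.14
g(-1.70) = 8.34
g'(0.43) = -1.31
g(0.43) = -0.44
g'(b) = 6*b^2 + 6*b - 5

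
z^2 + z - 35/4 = (z - 5/2)*(z + 7/2)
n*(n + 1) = n^2 + n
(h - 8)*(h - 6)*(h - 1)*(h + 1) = h^4 - 14*h^3 + 47*h^2 + 14*h - 48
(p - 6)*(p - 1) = p^2 - 7*p + 6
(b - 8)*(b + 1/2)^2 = b^3 - 7*b^2 - 31*b/4 - 2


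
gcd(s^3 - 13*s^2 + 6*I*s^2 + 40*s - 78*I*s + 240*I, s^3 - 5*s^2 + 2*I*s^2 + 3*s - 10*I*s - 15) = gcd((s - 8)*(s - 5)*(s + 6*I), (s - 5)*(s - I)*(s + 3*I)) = s - 5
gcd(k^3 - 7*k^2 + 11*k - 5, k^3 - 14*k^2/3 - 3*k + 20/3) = k^2 - 6*k + 5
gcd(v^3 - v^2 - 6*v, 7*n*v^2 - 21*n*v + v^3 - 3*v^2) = v^2 - 3*v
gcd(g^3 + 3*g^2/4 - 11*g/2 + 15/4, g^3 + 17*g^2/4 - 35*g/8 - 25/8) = g - 5/4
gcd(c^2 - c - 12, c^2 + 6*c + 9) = c + 3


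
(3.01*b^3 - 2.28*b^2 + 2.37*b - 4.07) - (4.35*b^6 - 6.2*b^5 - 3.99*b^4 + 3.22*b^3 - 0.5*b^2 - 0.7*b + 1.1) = -4.35*b^6 + 6.2*b^5 + 3.99*b^4 - 0.21*b^3 - 1.78*b^2 + 3.07*b - 5.17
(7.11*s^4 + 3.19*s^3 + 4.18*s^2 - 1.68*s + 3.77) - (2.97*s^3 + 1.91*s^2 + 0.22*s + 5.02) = 7.11*s^4 + 0.22*s^3 + 2.27*s^2 - 1.9*s - 1.25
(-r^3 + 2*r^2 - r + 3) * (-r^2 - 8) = r^5 - 2*r^4 + 9*r^3 - 19*r^2 + 8*r - 24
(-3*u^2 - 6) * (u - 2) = -3*u^3 + 6*u^2 - 6*u + 12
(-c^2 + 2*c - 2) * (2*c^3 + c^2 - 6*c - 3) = -2*c^5 + 3*c^4 + 4*c^3 - 11*c^2 + 6*c + 6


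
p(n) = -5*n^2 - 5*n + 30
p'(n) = -10*n - 5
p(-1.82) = 22.54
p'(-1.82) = 13.20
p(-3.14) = -3.60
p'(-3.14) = 26.40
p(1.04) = 19.39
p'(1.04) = -15.40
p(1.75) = 5.94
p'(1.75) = -22.50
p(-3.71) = -20.27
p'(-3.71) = 32.10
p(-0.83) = 30.71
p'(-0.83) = 3.30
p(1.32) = 14.69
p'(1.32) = -18.20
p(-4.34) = -42.48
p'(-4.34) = 38.40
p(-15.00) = -1020.00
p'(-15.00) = 145.00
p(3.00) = -30.00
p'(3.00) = -35.00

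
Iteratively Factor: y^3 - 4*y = (y)*(y^2 - 4) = y*(y + 2)*(y - 2)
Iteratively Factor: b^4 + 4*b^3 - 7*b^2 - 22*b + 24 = (b - 2)*(b^3 + 6*b^2 + 5*b - 12) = (b - 2)*(b + 4)*(b^2 + 2*b - 3) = (b - 2)*(b - 1)*(b + 4)*(b + 3)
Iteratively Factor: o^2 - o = (o - 1)*(o)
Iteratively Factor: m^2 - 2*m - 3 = (m + 1)*(m - 3)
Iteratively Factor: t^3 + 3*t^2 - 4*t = (t)*(t^2 + 3*t - 4) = t*(t + 4)*(t - 1)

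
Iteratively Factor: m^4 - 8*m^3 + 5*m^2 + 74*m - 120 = (m + 3)*(m^3 - 11*m^2 + 38*m - 40) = (m - 2)*(m + 3)*(m^2 - 9*m + 20) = (m - 4)*(m - 2)*(m + 3)*(m - 5)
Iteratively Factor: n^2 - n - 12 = (n + 3)*(n - 4)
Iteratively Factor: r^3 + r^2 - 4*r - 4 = (r - 2)*(r^2 + 3*r + 2) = (r - 2)*(r + 1)*(r + 2)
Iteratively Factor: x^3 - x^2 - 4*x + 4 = (x - 1)*(x^2 - 4) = (x - 2)*(x - 1)*(x + 2)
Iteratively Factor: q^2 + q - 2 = (q + 2)*(q - 1)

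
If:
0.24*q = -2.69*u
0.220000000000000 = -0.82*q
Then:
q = -0.27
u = 0.02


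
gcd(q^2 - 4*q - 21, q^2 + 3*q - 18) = 1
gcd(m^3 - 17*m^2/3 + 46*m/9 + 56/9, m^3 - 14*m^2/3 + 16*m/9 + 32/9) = m^2 - 10*m/3 - 8/3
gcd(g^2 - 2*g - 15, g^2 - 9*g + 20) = g - 5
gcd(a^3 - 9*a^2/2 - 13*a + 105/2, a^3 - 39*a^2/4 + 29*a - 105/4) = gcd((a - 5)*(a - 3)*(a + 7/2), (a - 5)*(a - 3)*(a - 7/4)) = a^2 - 8*a + 15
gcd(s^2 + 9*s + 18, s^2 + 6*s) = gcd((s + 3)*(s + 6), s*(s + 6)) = s + 6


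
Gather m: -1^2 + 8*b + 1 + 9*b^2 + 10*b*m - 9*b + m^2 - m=9*b^2 - b + m^2 + m*(10*b - 1)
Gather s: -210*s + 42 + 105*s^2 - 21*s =105*s^2 - 231*s + 42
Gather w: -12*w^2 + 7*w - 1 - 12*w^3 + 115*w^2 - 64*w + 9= -12*w^3 + 103*w^2 - 57*w + 8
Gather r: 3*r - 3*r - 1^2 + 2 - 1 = 0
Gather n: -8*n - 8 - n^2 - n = -n^2 - 9*n - 8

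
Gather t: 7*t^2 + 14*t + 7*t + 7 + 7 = 7*t^2 + 21*t + 14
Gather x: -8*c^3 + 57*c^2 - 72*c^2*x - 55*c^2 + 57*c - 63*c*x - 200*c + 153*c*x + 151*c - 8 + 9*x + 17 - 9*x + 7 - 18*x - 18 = -8*c^3 + 2*c^2 + 8*c + x*(-72*c^2 + 90*c - 18) - 2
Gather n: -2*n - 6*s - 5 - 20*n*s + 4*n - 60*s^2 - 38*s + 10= n*(2 - 20*s) - 60*s^2 - 44*s + 5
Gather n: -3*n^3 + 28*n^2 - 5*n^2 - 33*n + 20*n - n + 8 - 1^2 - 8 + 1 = -3*n^3 + 23*n^2 - 14*n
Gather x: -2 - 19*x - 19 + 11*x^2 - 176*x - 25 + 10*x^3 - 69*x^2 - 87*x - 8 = 10*x^3 - 58*x^2 - 282*x - 54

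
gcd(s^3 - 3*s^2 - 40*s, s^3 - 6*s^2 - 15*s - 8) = s - 8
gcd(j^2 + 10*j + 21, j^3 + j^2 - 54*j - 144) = j + 3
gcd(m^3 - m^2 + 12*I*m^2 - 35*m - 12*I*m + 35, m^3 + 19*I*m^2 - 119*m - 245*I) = m^2 + 12*I*m - 35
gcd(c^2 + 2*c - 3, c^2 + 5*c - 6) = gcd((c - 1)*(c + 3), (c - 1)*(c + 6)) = c - 1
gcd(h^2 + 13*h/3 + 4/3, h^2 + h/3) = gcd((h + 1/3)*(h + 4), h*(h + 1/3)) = h + 1/3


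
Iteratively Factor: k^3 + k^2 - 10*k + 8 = (k + 4)*(k^2 - 3*k + 2) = (k - 2)*(k + 4)*(k - 1)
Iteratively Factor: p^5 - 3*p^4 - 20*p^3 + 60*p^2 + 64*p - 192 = (p + 2)*(p^4 - 5*p^3 - 10*p^2 + 80*p - 96) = (p - 3)*(p + 2)*(p^3 - 2*p^2 - 16*p + 32) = (p - 3)*(p - 2)*(p + 2)*(p^2 - 16) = (p - 4)*(p - 3)*(p - 2)*(p + 2)*(p + 4)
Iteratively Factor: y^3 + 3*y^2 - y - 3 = (y + 3)*(y^2 - 1) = (y - 1)*(y + 3)*(y + 1)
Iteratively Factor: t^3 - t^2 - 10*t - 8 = (t - 4)*(t^2 + 3*t + 2) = (t - 4)*(t + 1)*(t + 2)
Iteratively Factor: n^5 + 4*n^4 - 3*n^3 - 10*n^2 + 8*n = (n)*(n^4 + 4*n^3 - 3*n^2 - 10*n + 8) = n*(n + 4)*(n^3 - 3*n + 2) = n*(n + 2)*(n + 4)*(n^2 - 2*n + 1) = n*(n - 1)*(n + 2)*(n + 4)*(n - 1)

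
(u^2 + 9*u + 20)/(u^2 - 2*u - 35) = (u + 4)/(u - 7)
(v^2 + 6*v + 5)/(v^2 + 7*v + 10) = (v + 1)/(v + 2)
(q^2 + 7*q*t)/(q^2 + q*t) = (q + 7*t)/(q + t)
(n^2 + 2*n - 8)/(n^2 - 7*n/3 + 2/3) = 3*(n + 4)/(3*n - 1)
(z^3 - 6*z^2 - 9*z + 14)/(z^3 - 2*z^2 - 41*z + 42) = (z + 2)/(z + 6)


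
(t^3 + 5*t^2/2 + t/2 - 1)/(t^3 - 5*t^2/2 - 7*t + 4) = (t + 1)/(t - 4)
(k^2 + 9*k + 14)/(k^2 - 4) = (k + 7)/(k - 2)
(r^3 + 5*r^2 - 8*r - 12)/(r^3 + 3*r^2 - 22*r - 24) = (r - 2)/(r - 4)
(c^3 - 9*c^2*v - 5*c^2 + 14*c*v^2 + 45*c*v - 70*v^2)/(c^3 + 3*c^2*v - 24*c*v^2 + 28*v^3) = (-c^2 + 7*c*v + 5*c - 35*v)/(-c^2 - 5*c*v + 14*v^2)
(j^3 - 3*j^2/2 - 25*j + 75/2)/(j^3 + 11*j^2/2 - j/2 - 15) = (j - 5)/(j + 2)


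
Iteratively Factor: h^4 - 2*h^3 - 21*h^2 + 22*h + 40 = (h + 1)*(h^3 - 3*h^2 - 18*h + 40) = (h - 2)*(h + 1)*(h^2 - h - 20) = (h - 2)*(h + 1)*(h + 4)*(h - 5)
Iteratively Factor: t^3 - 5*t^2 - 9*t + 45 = (t - 5)*(t^2 - 9) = (t - 5)*(t + 3)*(t - 3)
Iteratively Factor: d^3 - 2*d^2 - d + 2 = (d + 1)*(d^2 - 3*d + 2) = (d - 2)*(d + 1)*(d - 1)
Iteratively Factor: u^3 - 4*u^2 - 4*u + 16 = (u - 4)*(u^2 - 4) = (u - 4)*(u + 2)*(u - 2)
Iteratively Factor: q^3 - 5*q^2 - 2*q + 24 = (q + 2)*(q^2 - 7*q + 12) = (q - 4)*(q + 2)*(q - 3)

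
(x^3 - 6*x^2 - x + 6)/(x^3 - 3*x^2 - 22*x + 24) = (x + 1)/(x + 4)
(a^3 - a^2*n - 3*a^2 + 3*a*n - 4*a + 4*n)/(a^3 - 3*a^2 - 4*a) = (a - n)/a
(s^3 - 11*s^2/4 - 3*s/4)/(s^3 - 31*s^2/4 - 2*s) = (s - 3)/(s - 8)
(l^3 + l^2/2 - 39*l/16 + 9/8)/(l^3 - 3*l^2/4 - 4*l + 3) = (l - 3/4)/(l - 2)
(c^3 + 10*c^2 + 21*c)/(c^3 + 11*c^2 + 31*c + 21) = c/(c + 1)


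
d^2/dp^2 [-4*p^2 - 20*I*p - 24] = -8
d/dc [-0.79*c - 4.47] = -0.790000000000000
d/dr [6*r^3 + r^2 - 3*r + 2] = 18*r^2 + 2*r - 3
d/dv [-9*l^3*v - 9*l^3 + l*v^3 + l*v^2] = l*(-9*l^2 + 3*v^2 + 2*v)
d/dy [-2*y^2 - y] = -4*y - 1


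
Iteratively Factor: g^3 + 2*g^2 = (g)*(g^2 + 2*g) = g*(g + 2)*(g)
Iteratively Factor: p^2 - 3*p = (p - 3)*(p)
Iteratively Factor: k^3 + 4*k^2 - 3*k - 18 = (k - 2)*(k^2 + 6*k + 9) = (k - 2)*(k + 3)*(k + 3)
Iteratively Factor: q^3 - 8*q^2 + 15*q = (q - 3)*(q^2 - 5*q) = q*(q - 3)*(q - 5)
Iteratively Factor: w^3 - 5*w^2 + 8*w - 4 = (w - 1)*(w^2 - 4*w + 4) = (w - 2)*(w - 1)*(w - 2)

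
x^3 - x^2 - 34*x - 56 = (x - 7)*(x + 2)*(x + 4)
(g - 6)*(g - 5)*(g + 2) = g^3 - 9*g^2 + 8*g + 60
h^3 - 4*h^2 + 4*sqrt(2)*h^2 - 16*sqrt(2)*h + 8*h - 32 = (h - 4)*(h + 2*sqrt(2))^2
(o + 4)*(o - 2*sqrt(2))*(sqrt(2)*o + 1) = sqrt(2)*o^3 - 3*o^2 + 4*sqrt(2)*o^2 - 12*o - 2*sqrt(2)*o - 8*sqrt(2)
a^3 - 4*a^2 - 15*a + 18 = (a - 6)*(a - 1)*(a + 3)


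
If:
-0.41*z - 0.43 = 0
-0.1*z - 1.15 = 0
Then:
No Solution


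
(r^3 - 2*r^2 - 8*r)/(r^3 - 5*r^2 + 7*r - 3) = r*(r^2 - 2*r - 8)/(r^3 - 5*r^2 + 7*r - 3)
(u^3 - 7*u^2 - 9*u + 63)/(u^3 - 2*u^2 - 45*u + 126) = (u^2 - 4*u - 21)/(u^2 + u - 42)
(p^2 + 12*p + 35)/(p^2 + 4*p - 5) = (p + 7)/(p - 1)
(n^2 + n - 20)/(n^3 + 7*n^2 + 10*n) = (n - 4)/(n*(n + 2))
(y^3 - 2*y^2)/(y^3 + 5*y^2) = (y - 2)/(y + 5)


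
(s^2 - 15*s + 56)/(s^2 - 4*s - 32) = (s - 7)/(s + 4)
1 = 1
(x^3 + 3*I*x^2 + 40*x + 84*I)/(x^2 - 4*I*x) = (x^3 + 3*I*x^2 + 40*x + 84*I)/(x*(x - 4*I))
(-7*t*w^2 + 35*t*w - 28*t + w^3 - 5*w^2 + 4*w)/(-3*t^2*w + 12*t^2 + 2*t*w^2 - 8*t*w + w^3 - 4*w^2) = (7*t*w - 7*t - w^2 + w)/(3*t^2 - 2*t*w - w^2)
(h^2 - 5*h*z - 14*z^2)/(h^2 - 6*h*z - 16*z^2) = (-h + 7*z)/(-h + 8*z)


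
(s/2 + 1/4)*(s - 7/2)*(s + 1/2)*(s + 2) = s^4/2 - s^3/4 - 33*s^2/8 - 59*s/16 - 7/8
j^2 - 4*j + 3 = (j - 3)*(j - 1)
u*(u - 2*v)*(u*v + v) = u^3*v - 2*u^2*v^2 + u^2*v - 2*u*v^2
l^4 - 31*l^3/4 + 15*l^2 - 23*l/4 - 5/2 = (l - 5)*(l - 2)*(l - 1)*(l + 1/4)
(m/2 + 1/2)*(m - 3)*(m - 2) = m^3/2 - 2*m^2 + m/2 + 3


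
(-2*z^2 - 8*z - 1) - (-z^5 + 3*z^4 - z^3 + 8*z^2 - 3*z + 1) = z^5 - 3*z^4 + z^3 - 10*z^2 - 5*z - 2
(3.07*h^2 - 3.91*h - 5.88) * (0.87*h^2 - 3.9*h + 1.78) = 2.6709*h^4 - 15.3747*h^3 + 15.598*h^2 + 15.9722*h - 10.4664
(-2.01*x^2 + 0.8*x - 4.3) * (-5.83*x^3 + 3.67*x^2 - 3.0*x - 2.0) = 11.7183*x^5 - 12.0407*x^4 + 34.035*x^3 - 14.161*x^2 + 11.3*x + 8.6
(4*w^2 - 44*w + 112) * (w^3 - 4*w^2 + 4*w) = 4*w^5 - 60*w^4 + 304*w^3 - 624*w^2 + 448*w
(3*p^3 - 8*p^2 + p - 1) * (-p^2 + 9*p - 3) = -3*p^5 + 35*p^4 - 82*p^3 + 34*p^2 - 12*p + 3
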